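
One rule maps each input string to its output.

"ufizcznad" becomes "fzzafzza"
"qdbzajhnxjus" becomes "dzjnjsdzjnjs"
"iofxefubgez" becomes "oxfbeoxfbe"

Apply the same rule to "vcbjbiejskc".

cjijkcjijk

Each output is the input with this applied: keep every other character starting from the second (positions 2nd, 4th, 6th, ...), then write the whole string twice.
Doing the same to "vcbjbiejskc": "cjijkcjijk".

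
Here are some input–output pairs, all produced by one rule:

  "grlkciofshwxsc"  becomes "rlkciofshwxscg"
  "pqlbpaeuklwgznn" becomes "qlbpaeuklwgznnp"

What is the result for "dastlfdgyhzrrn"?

astlfdgyhzrrnd

In each case the input is transformed by: move the first character to the end.
On "dastlfdgyhzrrn" that produces "astlfdgyhzrrnd".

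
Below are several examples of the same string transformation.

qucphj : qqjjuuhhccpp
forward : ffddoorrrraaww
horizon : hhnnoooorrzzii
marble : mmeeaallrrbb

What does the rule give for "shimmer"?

ssrrhheeiimmmm

The rule is to take characters alternately from the front and the back (1st, last, 2nd, 2nd-last, ...), then double every character.
Working it through for "shimmer": intermediate "srheimm", final "ssrrhheeiimmmm".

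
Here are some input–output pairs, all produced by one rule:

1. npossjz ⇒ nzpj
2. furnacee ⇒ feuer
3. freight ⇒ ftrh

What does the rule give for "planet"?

ptl

The rule is to take characters alternately from the front and the back (1st, last, 2nd, 2nd-last, ...), then delete the last 3 characters.
"planet" → "ptlean" → "ptl".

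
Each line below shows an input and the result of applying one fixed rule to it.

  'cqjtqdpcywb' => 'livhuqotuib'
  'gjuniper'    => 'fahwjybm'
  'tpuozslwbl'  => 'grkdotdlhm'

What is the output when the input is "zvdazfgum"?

The pattern: shift every letter 8 places backward in the alphabet (wrapping around), then move the first 3 characters to the end (rotate left by 3).
So "zvdazfgum" becomes "srxymernv".
(Check on "cqjtqdpcywb": → "uiblivhuqot" → "livhuqotuib" ✓)

srxymernv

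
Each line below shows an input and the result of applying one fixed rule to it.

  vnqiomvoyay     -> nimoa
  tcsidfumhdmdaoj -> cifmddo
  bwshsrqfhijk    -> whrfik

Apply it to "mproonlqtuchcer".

In each case the input is transformed by: keep every other character starting from the second (positions 2nd, 4th, 6th, ...).
"mproonlqtuchcer" → "ponquhe".

ponquhe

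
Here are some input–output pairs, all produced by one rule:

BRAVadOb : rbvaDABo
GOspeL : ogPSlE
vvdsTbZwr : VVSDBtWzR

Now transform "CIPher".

icHpRE

Looking at the pairs, the operation is to swap each adjacent pair of characters (1↔2, 3↔4, ...), then flip the case of every letter.
Applying both steps to "CIPher": "IChPre", then "icHpRE".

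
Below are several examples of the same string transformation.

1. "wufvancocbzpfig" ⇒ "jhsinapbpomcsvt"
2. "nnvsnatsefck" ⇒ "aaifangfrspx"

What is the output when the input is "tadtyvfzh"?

gnqglismu

What's happening: shift every letter 13 places forward in the alphabet (wrapping around) — i.e. ROT13.
"tadtyvfzh" → "gnqglismu".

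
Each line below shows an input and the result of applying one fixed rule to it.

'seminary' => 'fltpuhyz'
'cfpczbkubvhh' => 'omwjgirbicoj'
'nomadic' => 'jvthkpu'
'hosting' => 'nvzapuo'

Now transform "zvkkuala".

hcrrbhsg

Each output is the input with this applied: shift every letter 7 places forward in the alphabet (wrapping around), then swap the first and last characters.
"zvkkuala" → "gcrrbhsh" → "hcrrbhsg".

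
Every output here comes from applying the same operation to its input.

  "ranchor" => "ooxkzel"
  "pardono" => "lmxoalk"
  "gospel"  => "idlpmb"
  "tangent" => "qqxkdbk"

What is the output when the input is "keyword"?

Rule — shift every letter 3 places backward in the alphabet (wrapping around), then move the last character to the front.
For "keyword", step one produces "hbvtloa"; step two turns that into "ahbvtlo".

ahbvtlo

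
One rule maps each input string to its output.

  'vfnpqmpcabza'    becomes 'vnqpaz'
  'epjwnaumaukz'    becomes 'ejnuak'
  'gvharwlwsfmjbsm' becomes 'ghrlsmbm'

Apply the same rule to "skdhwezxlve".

sdwzle

Rule — keep every other character starting from the first (positions 1st, 3rd, 5th, ...).
Doing the same to "skdhwezxlve": "sdwzle".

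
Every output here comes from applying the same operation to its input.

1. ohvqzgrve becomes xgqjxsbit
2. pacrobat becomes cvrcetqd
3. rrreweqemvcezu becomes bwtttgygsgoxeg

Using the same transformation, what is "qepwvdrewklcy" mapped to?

The pattern: shift every letter 2 places forward in the alphabet (wrapping around), then move the last 2 characters to the front (rotate right by 2).
Doing the same to "qepwvdrewklcy": "easgryxftgymn".

easgryxftgymn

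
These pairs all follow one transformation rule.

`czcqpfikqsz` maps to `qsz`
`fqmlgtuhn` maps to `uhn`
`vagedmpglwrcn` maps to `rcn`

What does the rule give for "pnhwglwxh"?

wxh

The rule is to keep only the last 3 characters.
Applying that to "pnhwglwxh" gives "wxh".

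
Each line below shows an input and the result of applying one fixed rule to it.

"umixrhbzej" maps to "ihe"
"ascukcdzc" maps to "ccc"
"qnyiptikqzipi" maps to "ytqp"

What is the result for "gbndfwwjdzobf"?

In each case the input is transformed by: keep one character in every 3, starting at position 3 (positions 3rd, 6th, 9th, ...).
Doing the same to "gbndfwwjdzobf": "nwdb".

nwdb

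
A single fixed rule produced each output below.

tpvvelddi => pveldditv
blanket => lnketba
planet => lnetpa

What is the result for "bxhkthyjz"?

xkthyjzbh

Rule — move the first 2 characters to the end (rotate left by 2), then swap the first and last characters.
Working it through for "bxhkthyjz": intermediate "hkthyjzbx", final "xkthyjzbh".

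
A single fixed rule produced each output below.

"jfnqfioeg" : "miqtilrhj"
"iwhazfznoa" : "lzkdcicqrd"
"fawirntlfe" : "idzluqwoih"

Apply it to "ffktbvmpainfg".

Rule — shift every letter 3 places forward in the alphabet (wrapping around).
"ffktbvmpainfg" → "iinweypsdlqij".

iinweypsdlqij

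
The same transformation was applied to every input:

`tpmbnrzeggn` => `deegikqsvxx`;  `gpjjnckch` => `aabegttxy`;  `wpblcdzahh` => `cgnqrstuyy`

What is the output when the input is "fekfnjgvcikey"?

The transformation: shift every letter 9 places backward in the alphabet (wrapping around), then sort the characters into alphabetical order.
For "fekfnjgvcikey", step one produces "wvbweaxmtzbvp"; step two turns that into "abbemptvvwwxz".

abbemptvvwwxz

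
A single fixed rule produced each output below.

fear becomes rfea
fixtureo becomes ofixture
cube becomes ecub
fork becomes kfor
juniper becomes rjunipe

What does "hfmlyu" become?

Each output is the input with this applied: move the last character to the front.
"hfmlyu" → "uhfmly".

uhfmly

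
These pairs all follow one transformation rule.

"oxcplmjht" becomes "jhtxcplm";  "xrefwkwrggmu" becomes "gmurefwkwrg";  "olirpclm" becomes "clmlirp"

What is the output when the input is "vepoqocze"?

czeepoqo

Rule — delete the first character, then move the last 3 characters to the front (rotate right by 3).
So "vepoqocze" becomes "czeepoqo".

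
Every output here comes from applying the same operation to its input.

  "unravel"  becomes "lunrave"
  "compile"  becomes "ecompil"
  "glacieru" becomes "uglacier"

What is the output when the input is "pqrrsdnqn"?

npqrrsdnq

Each output is the input with this applied: move the last character to the front.
For "pqrrsdnqn" the result is "npqrrsdnq".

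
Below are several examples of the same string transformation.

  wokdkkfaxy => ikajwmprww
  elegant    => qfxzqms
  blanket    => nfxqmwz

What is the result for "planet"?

bfxqmz

Each output is the input with this applied: take characters alternately from the front and the back (1st, last, 2nd, 2nd-last, ...), then shift every letter 12 places forward in the alphabet (wrapping around).
Applying both steps to "planet": "ptlean", then "bfxqmz".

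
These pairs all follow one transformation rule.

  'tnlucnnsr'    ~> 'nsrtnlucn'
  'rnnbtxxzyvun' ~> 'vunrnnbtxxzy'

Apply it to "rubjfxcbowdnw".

dnwrubjfxcbow

In each case the input is transformed by: move the last 3 characters to the front (rotate right by 3).
Applying that to "rubjfxcbowdnw" gives "dnwrubjfxcbow".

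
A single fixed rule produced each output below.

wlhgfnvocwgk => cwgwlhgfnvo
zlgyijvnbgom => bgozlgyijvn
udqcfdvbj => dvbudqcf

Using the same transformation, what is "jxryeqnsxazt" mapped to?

xazjxryeqns

What's happening: delete the last character, then move the last 3 characters to the front (rotate right by 3).
For "jxryeqnsxazt", step one produces "jxryeqnsxaz"; step two turns that into "xazjxryeqns".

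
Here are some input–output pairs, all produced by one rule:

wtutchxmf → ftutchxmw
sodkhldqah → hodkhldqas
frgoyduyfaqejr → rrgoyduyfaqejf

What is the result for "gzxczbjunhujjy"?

In each case the input is transformed by: swap the first and last characters.
For "gzxczbjunhujjy" the result is "yzxczbjunhujjg".

yzxczbjunhujjg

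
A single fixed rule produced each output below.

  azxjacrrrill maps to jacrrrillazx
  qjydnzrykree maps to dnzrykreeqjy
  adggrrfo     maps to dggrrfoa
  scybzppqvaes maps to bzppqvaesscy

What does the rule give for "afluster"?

The pattern: swap the front and back halves of the string, then move the last 3 characters to the front (rotate right by 3).
"afluster" → "steraflu" → "flustera".

flustera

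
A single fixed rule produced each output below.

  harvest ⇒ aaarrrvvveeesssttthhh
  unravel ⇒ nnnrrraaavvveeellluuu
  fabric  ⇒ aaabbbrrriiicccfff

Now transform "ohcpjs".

hhhcccpppjjjsssooo

The transformation: move the first character to the end, then repeat every character 3 times.
"ohcpjs" → "hcpjso" → "hhhcccpppjjjsssooo".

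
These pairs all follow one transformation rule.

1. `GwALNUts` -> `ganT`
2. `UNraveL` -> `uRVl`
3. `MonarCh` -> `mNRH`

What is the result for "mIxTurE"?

The transformation: keep every other character starting from the first (positions 1st, 3rd, 5th, ...), then flip the case of every letter.
Applying that to "mIxTurE" gives "MXUe".

MXUe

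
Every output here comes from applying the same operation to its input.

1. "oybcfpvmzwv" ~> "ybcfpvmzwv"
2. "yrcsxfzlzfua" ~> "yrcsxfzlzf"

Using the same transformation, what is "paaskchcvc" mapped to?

pskchcvc

Each output is the input with this applied: remove every vowel.
Doing the same to "paaskchcvc": "pskchcvc".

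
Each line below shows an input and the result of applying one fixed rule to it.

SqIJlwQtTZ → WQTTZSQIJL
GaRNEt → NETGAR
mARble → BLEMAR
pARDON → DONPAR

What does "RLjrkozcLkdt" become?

Each output is the input with this applied: swap the front and back halves of the string, then convert every letter to uppercase.
Doing the same to "RLjrkozcLkdt": "ZCLKDTRLJRKO".

ZCLKDTRLJRKO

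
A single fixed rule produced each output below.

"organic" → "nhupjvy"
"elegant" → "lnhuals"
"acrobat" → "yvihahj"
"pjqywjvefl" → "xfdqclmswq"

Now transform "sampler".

twslyzh

In each case the input is transformed by: move the first 2 characters to the end (rotate left by 2), then shift every letter 7 places forward in the alphabet (wrapping around).
"sampler" → "mplersa" → "twslyzh".
(Check on "organic": → "ganicor" → "nhupjvy" ✓)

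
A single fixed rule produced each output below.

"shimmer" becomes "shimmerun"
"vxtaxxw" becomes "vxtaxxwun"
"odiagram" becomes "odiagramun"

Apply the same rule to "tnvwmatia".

tnvwmatiaun

The transformation: append "un".
Applying that to "tnvwmatia" gives "tnvwmatiaun".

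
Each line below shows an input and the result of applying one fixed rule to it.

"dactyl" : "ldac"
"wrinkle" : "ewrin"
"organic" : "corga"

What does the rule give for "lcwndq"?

The pattern: move the last character to the front, then delete the last 2 characters.
Applying both steps to "lcwndq": "qlcwnd", then "qlcw".

qlcw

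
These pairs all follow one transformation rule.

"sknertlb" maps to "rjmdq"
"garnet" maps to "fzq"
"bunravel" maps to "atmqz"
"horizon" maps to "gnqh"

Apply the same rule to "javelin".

The transformation: delete the last 3 characters, then shift every letter 1 place backward in the alphabet (wrapping around).
On "javelin": the first step gives "jave", and the second then gives "izud".

izud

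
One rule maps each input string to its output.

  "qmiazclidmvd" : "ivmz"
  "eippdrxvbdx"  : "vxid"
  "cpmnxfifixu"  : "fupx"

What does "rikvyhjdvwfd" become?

dfiy

Looking at the pairs, the operation is to keep one character in every 3, starting at position 2 (positions 2nd, 5th, 8th, ...), then move the last 2 characters to the front (rotate right by 2).
"rikvyhjdvwfd" → "dfiy".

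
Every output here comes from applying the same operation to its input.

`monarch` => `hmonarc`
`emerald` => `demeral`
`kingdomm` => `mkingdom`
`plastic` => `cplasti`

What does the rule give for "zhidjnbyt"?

Looking at the pairs, the operation is to move the last character to the front.
On "zhidjnbyt" that produces "tzhidjnby".

tzhidjnby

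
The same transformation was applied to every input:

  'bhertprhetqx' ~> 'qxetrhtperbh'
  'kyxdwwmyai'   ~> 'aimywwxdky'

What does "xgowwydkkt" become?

Each output is the input with this applied: swap each adjacent pair of characters (1↔2, 3↔4, ...), then reverse the string.
On "xgowwydkkt": the first step gives "gxwoywkdtk", and the second then gives "ktdkwyowxg".

ktdkwyowxg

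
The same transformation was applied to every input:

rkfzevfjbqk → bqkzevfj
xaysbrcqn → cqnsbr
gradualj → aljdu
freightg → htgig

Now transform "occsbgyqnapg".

apgsbgyqn

In each case the input is transformed by: delete the first 3 characters, then move the last 3 characters to the front (rotate right by 3).
Applying both steps to "occsbgyqnapg": "sbgyqnapg", then "apgsbgyqn".
(Check on "xaysbrcqn": → "sbrcqn" → "cqnsbr" ✓)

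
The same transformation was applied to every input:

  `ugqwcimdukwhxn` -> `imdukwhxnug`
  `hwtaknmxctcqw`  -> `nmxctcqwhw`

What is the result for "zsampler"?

lerzs

Rule — move the first 2 characters to the end (rotate left by 2), then delete the first 3 characters.
On "zsampler": the first step gives "amplerzs", and the second then gives "lerzs".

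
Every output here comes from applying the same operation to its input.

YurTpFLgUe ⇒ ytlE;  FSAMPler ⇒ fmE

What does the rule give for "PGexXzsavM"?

pXSm

The transformation: keep one character in every 3, starting at position 1 (positions 1st, 4th, 7th, ...), then flip the case of every letter.
For "PGexXzsavM", step one produces "PxsM"; step two turns that into "pXSm".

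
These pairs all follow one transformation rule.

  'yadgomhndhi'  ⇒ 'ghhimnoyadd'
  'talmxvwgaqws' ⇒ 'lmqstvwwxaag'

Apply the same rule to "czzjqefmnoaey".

Looking at the pairs, the operation is to sort the characters into alphabetical order, then move the first 3 characters to the end (rotate left by 3).
Applying that to "czzjqefmnoaey" gives "efjmnoqyzzace".
(Check on "yadgomhndhi": → "addghhimnoy" → "ghhimnoyadd" ✓)

efjmnoqyzzace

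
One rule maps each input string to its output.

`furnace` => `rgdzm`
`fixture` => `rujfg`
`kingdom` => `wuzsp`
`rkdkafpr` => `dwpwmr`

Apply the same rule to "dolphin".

paxbt

Each output is the input with this applied: shift every letter 12 places forward in the alphabet (wrapping around), then delete the last 2 characters.
Starting from "dolphin": after the first operation, "paxbtuz"; after the second, "paxbt".
(Check on "rkdkafpr": → "dwpwmrbd" → "dwpwmr" ✓)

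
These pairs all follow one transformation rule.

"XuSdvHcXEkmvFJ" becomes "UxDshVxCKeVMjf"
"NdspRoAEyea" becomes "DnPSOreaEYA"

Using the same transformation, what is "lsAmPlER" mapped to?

The pattern: flip the case of every letter, then swap each adjacent pair of characters (1↔2, 3↔4, ...).
On "lsAmPlER": the first step gives "LSaMpLer", and the second then gives "SLMaLpre".

SLMaLpre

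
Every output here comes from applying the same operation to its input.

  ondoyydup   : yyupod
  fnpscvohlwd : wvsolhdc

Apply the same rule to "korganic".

The transformation: delete the first 3 characters, then sort the characters into reverse alphabetical order.
For "korganic" the result is "nigca".
(Check on "ondoyydup": → "oyydup" → "yyupod" ✓)

nigca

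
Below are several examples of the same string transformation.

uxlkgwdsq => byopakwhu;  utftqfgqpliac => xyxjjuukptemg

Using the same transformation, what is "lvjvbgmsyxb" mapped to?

The transformation: swap each adjacent pair of characters (1↔2, 3↔4, ...), then shift every letter 4 places forward in the alphabet (wrapping around).
"lvjvbgmsyxb" → "zpznkfwqbcf".
(Check on "utftqfgqpliac": → "tutffqqglpaic" → "xyxjjuukptemg" ✓)

zpznkfwqbcf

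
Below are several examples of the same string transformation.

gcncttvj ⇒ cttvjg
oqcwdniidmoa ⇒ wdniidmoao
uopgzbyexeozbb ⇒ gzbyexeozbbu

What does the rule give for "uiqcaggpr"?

Looking at the pairs, the operation is to move the first 3 characters to the end (rotate left by 3), then delete the last 2 characters.
So "uiqcaggpr" becomes "caggpru".

caggpru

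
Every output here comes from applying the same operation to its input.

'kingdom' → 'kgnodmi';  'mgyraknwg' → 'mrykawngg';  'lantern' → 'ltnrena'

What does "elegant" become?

egenatl

The transformation: swap each adjacent pair of characters (1↔2, 3↔4, ...), then move the first character to the end.
For "elegant", step one produces "legenat"; step two turns that into "egenatl".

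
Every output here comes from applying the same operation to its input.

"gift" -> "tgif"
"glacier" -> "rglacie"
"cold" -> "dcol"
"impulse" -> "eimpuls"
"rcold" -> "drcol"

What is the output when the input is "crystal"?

lcrysta

Looking at the pairs, the operation is to move the last character to the front.
So "crystal" becomes "lcrysta".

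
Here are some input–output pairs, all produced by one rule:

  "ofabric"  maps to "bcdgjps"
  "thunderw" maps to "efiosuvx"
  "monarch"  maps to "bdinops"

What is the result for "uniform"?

gjnopsv

The pattern: sort the characters into alphabetical order, then shift every letter 1 place forward in the alphabet (wrapping around).
"uniform" → "gjnopsv".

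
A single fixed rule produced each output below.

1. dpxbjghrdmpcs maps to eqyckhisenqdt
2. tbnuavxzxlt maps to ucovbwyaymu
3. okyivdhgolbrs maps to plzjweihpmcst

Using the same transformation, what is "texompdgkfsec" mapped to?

ufypnqehlgtfd

The pattern: shift every letter 1 place forward in the alphabet (wrapping around).
On "texompdgkfsec" that produces "ufypnqehlgtfd".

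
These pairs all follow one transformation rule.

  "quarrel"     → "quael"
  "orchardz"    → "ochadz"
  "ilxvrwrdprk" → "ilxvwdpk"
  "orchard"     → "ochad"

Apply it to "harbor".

habo

The pattern: remove every "r".
On "harbor" that produces "habo".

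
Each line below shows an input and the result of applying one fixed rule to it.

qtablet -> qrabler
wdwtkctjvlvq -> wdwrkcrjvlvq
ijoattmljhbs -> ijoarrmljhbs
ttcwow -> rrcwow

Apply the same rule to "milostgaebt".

Rule — replace every "t" with "r".
"milostgaebt" → "milosrgaebr".

milosrgaebr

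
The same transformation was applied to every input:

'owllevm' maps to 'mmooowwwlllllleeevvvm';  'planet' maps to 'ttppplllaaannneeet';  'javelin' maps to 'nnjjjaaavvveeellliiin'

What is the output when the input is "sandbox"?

xxsssaaannndddbbbooox

Looking at the pairs, the operation is to repeat every character 3 times, then move the last 2 characters to the front (rotate right by 2).
"sandbox" → "sssaaannndddbbboooxxx" → "xxsssaaannndddbbbooox".
(Check on "javelin": → "jjjaaavvveeellliiinnn" → "nnjjjaaavvveeellliiin" ✓)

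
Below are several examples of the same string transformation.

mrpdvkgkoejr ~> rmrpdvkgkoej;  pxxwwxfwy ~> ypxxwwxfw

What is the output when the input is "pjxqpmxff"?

fpjxqpmxf

In each case the input is transformed by: move the last character to the front.
"pjxqpmxff" → "fpjxqpmxf".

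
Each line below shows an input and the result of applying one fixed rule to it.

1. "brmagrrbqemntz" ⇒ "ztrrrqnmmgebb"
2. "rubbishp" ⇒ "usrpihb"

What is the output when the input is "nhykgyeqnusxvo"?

Rule — sort the characters into reverse alphabetical order, then delete the last character.
On "nhykgyeqnusxvo": the first step gives "yyxvusqonnkhge", and the second then gives "yyxvusqonnkhg".
(Check on "rubbishp": → "usrpihbb" → "usrpihb" ✓)

yyxvusqonnkhg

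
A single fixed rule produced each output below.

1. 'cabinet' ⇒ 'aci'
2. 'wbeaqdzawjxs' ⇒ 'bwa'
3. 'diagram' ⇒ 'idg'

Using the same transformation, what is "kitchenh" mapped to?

The transformation: swap each adjacent pair of characters (1↔2, 3↔4, ...), then keep only the first 3 characters.
So "kitchenh" becomes "ikc".

ikc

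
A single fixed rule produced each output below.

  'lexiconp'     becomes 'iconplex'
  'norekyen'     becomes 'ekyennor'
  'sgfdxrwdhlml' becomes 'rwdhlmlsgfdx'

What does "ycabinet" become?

The transformation: swap the front and back halves of the string, then move the last character to the front.
Starting from "ycabinet": after the first operation, "inetycab"; after the second, "binetyca".

binetyca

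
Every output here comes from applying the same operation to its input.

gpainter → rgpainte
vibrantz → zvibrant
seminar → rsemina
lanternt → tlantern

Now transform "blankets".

sblanket

Rule — move the last character to the front.
"blankets" → "sblanket".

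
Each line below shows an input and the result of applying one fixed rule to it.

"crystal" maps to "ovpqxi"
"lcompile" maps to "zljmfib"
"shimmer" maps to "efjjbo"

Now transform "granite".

In each case the input is transformed by: delete the first character, then shift every letter 3 places backward in the alphabet (wrapping around).
Starting from "granite": after the first operation, "ranite"; after the second, "oxkfqb".

oxkfqb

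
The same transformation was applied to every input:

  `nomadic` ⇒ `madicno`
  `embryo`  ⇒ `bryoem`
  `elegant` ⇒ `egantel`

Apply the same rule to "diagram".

The transformation: move the first 2 characters to the end (rotate left by 2).
On "diagram" that produces "agramdi".

agramdi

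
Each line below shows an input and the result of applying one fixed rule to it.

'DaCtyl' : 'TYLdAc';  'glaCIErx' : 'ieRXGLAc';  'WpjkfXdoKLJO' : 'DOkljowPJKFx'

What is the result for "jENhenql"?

ENQLJenH

What's happening: swap the front and back halves of the string, then flip the case of every letter.
For "jENhenql", step one produces "enqljENh"; step two turns that into "ENQLJenH".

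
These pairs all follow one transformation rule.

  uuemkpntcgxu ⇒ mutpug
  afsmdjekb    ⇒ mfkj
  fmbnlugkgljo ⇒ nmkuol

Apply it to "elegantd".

gldn

Each output is the input with this applied: keep every other character starting from the second (positions 2nd, 4th, 6th, ...), then swap each adjacent pair of characters (1↔2, 3↔4, ...).
On "elegantd" that produces "gldn".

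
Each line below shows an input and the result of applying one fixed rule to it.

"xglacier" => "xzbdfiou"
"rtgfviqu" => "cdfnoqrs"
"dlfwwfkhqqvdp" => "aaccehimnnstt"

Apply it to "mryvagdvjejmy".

Looking at the pairs, the operation is to sort the characters into alphabetical order, then shift every letter 3 places backward in the alphabet (wrapping around).
"mryvagdvjejmy" → "adegjjmmrvvyy" → "xabdggjjossvv".

xabdggjjossvv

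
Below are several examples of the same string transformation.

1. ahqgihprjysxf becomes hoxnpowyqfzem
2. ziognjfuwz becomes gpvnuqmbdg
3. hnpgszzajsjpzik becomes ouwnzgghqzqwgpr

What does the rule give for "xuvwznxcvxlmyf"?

ebcdguejcestfm

The rule is to shift every letter 7 places forward in the alphabet (wrapping around).
Applying that to "xuvwznxcvxlmyf" gives "ebcdguejcestfm".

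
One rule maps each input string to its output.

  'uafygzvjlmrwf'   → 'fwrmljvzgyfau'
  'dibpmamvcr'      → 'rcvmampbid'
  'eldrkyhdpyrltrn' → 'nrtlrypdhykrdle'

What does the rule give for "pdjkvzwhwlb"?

In each case the input is transformed by: reverse the string.
Doing the same to "pdjkvzwhwlb": "blwhwzvkjdp".

blwhwzvkjdp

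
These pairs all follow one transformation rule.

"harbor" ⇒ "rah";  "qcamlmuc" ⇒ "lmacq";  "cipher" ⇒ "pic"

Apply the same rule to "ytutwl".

The rule is to reverse the string, then delete the first 3 characters.
Applying both steps to "ytutwl": "lwtuty", then "uty".

uty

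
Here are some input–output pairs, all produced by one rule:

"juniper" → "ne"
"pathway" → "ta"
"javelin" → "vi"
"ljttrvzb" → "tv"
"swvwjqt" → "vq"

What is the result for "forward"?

Each output is the input with this applied: keep one character in every 3, starting at position 3 (positions 3rd, 6th, 9th, ...).
For "forward" the result is "rr".

rr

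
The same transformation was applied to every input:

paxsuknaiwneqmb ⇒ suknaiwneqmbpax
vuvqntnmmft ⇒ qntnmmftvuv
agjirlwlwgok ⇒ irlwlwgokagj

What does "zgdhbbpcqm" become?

hbbpcqmzgd

Each output is the input with this applied: move the first 3 characters to the end (rotate left by 3).
Doing the same to "zgdhbbpcqm": "hbbpcqmzgd".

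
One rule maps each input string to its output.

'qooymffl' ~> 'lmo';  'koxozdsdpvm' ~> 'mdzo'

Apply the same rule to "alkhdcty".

The rule is to keep one character in every 3, starting at position 2 (positions 2nd, 5th, 8th, ...), then reverse the string.
For "alkhdcty", step one produces "ldy"; step two turns that into "ydl".
(Check on "koxozdsdpvm": → "ozdm" → "mdzo" ✓)

ydl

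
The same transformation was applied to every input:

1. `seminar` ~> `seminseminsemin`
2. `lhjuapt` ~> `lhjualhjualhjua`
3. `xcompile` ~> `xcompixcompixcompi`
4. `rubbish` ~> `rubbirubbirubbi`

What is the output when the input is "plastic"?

The pattern: delete the last 2 characters, then write the whole string 3 times in a row.
"plastic" → "plast" → "plastplastplast".

plastplastplast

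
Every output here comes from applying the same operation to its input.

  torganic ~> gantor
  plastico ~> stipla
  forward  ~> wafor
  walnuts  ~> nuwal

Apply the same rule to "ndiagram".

agrndi

What's happening: delete the last 2 characters, then move the first 3 characters to the end (rotate left by 3).
Applying both steps to "ndiagram": "ndiagr", then "agrndi".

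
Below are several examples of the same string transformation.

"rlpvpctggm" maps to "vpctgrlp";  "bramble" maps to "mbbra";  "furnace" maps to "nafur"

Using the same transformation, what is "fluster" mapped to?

stflu

The transformation: delete the last 2 characters, then move the first 3 characters to the end (rotate left by 3).
"fluster" → "flust" → "stflu".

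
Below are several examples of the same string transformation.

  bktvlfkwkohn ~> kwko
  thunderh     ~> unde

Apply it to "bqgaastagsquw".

What's happening: move the last 2 characters to the front (rotate right by 2), then keep only the last 4 characters.
Applying both steps to "bqgaastagsquw": "uwbqgaastagsq", then "agsq".
(Check on "bktvlfkwkohn": → "hnbktvlfkwko" → "kwko" ✓)

agsq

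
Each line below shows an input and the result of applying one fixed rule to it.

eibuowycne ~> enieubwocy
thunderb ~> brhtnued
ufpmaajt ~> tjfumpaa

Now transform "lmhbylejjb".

bjmlbhlyje

In each case the input is transformed by: move the last 2 characters to the front (rotate right by 2), then swap each adjacent pair of characters (1↔2, 3↔4, ...).
Applying both steps to "lmhbylejjb": "jblmhbylej", then "bjmlbhlyje".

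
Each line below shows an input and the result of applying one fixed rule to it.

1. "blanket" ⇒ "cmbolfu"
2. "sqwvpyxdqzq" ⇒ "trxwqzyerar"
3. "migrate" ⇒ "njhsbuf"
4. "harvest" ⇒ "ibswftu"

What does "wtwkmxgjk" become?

The pattern: shift every letter 1 place forward in the alphabet (wrapping around).
Applying that to "wtwkmxgjk" gives "xuxlnyhkl".

xuxlnyhkl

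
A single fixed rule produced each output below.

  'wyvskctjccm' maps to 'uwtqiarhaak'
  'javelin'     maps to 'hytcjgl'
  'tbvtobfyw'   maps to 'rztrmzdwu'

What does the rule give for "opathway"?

mnyrfuyw

In each case the input is transformed by: shift every letter 2 places backward in the alphabet (wrapping around).
Doing the same to "opathway": "mnyrfuyw".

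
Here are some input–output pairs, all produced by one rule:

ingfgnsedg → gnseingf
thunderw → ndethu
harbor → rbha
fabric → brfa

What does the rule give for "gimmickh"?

The rule is to delete the last 2 characters, then swap the front and back halves of the string.
"gimmickh" → "gimmic" → "micgim".
(Check on "fabric": → "fabr" → "brfa" ✓)

micgim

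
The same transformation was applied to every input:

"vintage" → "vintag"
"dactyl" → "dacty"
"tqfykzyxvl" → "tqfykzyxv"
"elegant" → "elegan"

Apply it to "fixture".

fixtur

The transformation: delete the last character.
Doing the same to "fixture": "fixtur".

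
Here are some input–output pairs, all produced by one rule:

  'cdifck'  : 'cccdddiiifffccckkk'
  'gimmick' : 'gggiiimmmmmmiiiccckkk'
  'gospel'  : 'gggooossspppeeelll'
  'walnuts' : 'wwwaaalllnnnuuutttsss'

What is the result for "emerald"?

Each output is the input with this applied: repeat every character 3 times.
Doing the same to "emerald": "eeemmmeeerrraaalllddd".

eeemmmeeerrraaalllddd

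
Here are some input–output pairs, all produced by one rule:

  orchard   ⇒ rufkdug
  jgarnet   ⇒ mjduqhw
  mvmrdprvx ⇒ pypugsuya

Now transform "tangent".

wdqjhqw

The transformation: shift every letter 3 places forward in the alphabet (wrapping around).
On "tangent" that produces "wdqjhqw".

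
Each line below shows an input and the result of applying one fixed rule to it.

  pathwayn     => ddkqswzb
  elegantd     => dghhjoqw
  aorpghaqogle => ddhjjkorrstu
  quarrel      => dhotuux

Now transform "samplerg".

Rule — sort the characters into alphabetical order, then shift every letter 3 places forward in the alphabet (wrapping around).
Working it through for "samplerg": intermediate "aeglmprs", final "dhjopsuv".

dhjopsuv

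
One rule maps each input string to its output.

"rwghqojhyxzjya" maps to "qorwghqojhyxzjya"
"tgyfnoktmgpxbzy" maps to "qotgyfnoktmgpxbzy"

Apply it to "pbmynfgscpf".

The rule is to prepend "qo".
Doing the same to "pbmynfgscpf": "qopbmynfgscpf".

qopbmynfgscpf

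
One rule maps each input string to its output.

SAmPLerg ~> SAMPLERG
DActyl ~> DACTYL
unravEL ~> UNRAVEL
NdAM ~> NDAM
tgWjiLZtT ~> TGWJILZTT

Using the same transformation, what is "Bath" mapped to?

Looking at the pairs, the operation is to convert every letter to uppercase.
For "Bath" the result is "BATH".

BATH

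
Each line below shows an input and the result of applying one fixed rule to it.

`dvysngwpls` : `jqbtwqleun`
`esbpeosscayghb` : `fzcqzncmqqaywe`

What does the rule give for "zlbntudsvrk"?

The pattern: shift every letter 2 places backward in the alphabet (wrapping around), then move the last 2 characters to the front (rotate right by 2).
Starting from "zlbntudsvrk": after the first operation, "xjzlrsbqtpi"; after the second, "pixjzlrsbqt".

pixjzlrsbqt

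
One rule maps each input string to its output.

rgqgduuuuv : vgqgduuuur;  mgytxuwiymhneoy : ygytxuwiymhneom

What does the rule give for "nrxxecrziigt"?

What's happening: swap the first and last characters.
Applying that to "nrxxecrziigt" gives "trxxecrziign".

trxxecrziign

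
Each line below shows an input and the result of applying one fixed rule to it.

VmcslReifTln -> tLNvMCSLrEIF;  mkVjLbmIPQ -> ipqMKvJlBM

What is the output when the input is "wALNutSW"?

Rule — flip the case of every letter, then move the last 3 characters to the front (rotate right by 3).
Starting from "wALNutSW": after the first operation, "WalnUTsw"; after the second, "TswWalnU".
(Check on "mkVjLbmIPQ": → "MKvJlBMipq" → "ipqMKvJlBM" ✓)

TswWalnU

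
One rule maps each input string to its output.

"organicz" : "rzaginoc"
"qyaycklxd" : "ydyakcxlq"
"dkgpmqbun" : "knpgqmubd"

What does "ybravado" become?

The pattern: swap the first and last characters, then swap each adjacent pair of characters (1↔2, 3↔4, ...).
Applying both steps to "ybravado": "obravady", then "boaravyd".

boaravyd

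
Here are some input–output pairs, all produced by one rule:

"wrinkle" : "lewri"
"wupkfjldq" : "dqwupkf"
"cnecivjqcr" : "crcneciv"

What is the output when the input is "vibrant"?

In each case the input is transformed by: move the last 2 characters to the front (rotate right by 2), then delete the last 2 characters.
On "vibrant" that produces "ntvib".

ntvib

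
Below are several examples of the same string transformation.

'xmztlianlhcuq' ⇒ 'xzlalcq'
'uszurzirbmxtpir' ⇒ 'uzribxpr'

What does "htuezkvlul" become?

huzvu

The rule is to keep every other character starting from the first (positions 1st, 3rd, 5th, ...).
"htuezkvlul" → "huzvu".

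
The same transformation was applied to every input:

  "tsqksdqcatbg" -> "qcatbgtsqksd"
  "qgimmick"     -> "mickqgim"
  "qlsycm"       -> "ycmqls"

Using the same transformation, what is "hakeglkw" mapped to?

glkwhake

The transformation: swap the front and back halves of the string.
For "hakeglkw" the result is "glkwhake".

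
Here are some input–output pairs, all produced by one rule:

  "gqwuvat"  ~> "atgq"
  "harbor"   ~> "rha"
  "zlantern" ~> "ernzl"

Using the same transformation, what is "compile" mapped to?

leco

The rule is to move the first 2 characters to the end (rotate left by 2), then delete the first 3 characters.
For "compile", step one produces "mpileco"; step two turns that into "leco".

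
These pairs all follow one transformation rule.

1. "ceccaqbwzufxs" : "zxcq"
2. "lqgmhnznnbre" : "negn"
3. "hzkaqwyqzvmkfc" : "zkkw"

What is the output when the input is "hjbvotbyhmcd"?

The transformation: keep one character in every 3, starting at position 3 (positions 3rd, 6th, 9th, ...), then move the first 2 characters to the end (rotate left by 2).
Starting from "hjbvotbyhmcd": after the first operation, "bthd"; after the second, "hdbt".

hdbt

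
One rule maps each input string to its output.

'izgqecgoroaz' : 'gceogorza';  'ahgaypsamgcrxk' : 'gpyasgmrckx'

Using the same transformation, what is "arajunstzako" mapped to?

anutsazok

Looking at the pairs, the operation is to swap each adjacent pair of characters (1↔2, 3↔4, ...), then delete the first 3 characters.
"arajunstzako" → "rajanutsazok" → "anutsazok".
(Check on "ahgaypsamgcrxk": → "haagpyasgmrckx" → "gpyasgmrckx" ✓)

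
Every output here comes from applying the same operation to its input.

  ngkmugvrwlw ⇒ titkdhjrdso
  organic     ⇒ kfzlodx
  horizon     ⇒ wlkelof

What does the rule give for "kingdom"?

The transformation: shift every letter 3 places backward in the alphabet (wrapping around), then move the last 3 characters to the front (rotate right by 3).
"kingdom" → "aljhfkd".

aljhfkd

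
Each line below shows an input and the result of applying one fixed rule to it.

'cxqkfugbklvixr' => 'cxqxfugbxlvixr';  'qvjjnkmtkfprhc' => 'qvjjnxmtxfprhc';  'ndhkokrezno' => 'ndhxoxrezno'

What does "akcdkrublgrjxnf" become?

axcdxrublgrjxnf

In each case the input is transformed by: replace every "k" with "x".
Doing the same to "akcdkrublgrjxnf": "axcdxrublgrjxnf".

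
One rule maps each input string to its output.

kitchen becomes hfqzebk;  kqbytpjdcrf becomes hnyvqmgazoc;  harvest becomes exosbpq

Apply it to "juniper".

grkfmbo

The rule is to shift every letter 3 places backward in the alphabet (wrapping around).
"juniper" → "grkfmbo".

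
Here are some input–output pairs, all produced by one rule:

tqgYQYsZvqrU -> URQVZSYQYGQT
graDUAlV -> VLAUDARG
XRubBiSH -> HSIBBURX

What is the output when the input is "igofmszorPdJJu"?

UJJDPROZSMFOGI

The rule is to reverse the string, then convert every letter to uppercase.
"igofmszorPdJJu" → "UJJDPROZSMFOGI".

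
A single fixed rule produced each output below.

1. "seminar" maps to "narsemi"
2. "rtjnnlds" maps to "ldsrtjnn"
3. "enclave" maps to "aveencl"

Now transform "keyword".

ordkeyw

What's happening: move the last 3 characters to the front (rotate right by 3).
"keyword" → "ordkeyw".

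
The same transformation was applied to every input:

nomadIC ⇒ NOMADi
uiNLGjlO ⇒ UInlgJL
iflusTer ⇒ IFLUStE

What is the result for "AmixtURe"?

In each case the input is transformed by: flip the case of every letter, then delete the last character.
Starting from "AmixtURe": after the first operation, "aMIXTurE"; after the second, "aMIXTur".
(Check on "uiNLGjlO": → "UInlgJLo" → "UInlgJL" ✓)

aMIXTur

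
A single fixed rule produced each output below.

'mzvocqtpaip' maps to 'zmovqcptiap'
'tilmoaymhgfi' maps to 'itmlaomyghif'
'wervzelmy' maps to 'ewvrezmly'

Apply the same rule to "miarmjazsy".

imrajmzays

The rule is to swap each adjacent pair of characters (1↔2, 3↔4, ...).
Doing the same to "miarmjazsy": "imrajmzays".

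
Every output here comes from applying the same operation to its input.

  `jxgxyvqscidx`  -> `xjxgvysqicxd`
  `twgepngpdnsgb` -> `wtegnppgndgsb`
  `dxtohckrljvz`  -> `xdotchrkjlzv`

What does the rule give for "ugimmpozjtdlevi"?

gumipmzotjldvei

Rule — swap each adjacent pair of characters (1↔2, 3↔4, ...).
Doing the same to "ugimmpozjtdlevi": "gumipmzotjldvei".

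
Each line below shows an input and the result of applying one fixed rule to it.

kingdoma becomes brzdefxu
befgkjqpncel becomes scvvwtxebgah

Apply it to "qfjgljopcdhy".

hpwyauxtcgaf

The transformation: take characters alternately from the front and the back (1st, last, 2nd, 2nd-last, ...), then shift every letter 9 places backward in the alphabet (wrapping around).
Doing the same to "qfjgljopcdhy": "hpwyauxtcgaf".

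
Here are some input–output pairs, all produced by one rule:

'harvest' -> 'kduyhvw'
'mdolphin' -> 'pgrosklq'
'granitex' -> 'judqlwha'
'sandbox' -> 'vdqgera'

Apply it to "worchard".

Each output is the input with this applied: shift every letter 3 places forward in the alphabet (wrapping around).
So "worchard" becomes "zrufkdug".

zrufkdug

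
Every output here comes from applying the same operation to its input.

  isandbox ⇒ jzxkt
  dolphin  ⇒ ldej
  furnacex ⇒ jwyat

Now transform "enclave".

What's happening: shift every letter 4 places backward in the alphabet (wrapping around), then delete the first 3 characters.
"enclave" → "ajyhwra" → "hwra".

hwra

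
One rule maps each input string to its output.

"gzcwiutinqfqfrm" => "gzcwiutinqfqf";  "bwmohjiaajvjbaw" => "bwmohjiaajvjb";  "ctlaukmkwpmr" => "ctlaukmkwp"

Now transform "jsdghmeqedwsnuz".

The pattern: delete the last 2 characters.
Doing the same to "jsdghmeqedwsnuz": "jsdghmeqedwsn".

jsdghmeqedwsn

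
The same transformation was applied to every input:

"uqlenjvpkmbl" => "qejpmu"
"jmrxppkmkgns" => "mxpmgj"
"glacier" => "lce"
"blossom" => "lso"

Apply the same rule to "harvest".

The rule is to swap the first and last characters, then keep every other character starting from the second (positions 2nd, 4th, 6th, ...).
"harvest" → "tarvesh" → "avs".

avs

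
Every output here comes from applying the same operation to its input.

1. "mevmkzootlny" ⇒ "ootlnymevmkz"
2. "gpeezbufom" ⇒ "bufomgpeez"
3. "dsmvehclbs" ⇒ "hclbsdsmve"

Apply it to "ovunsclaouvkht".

Looking at the pairs, the operation is to swap the front and back halves of the string.
On "ovunsclaouvkht" that produces "aouvkhtovunscl".

aouvkhtovunscl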